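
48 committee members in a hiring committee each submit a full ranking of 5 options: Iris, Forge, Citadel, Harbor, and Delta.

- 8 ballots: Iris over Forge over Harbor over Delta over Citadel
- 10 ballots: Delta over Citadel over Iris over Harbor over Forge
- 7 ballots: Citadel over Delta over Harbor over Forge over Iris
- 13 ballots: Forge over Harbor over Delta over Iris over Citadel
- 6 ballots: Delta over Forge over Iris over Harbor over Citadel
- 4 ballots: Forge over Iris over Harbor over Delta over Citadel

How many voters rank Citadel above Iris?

17

Ballots ranking Citadel above Iris: 10+7 = 17.
Ballots ranking Iris above Citadel: 8+13+6+4 = 31.
So 17 of 48 voters prefer Citadel to Iris.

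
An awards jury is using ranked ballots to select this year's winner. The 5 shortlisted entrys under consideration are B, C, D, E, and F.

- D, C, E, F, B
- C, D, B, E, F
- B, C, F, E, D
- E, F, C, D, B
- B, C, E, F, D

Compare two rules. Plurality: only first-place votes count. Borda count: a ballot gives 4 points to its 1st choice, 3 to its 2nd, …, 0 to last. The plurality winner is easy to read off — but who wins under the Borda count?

C

Plurality first-place counts: B 2, C 1, D 1, E 1, F 0 → B.
Borda totals: B 10, C 15, D 8, E 10, F 7 → C.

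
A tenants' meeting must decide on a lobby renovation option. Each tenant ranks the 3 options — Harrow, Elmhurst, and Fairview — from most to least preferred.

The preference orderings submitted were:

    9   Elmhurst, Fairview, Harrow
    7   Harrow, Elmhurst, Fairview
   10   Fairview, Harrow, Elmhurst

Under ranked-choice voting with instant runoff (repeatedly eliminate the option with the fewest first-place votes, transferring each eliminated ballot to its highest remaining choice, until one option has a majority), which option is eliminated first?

Round 1: Fairview 10, Elmhurst 9, Harrow 7. Harrow has the fewest and is eliminated.
Round 2: Elmhurst 16, Fairview 10. Elmhurst has a majority.

Harrow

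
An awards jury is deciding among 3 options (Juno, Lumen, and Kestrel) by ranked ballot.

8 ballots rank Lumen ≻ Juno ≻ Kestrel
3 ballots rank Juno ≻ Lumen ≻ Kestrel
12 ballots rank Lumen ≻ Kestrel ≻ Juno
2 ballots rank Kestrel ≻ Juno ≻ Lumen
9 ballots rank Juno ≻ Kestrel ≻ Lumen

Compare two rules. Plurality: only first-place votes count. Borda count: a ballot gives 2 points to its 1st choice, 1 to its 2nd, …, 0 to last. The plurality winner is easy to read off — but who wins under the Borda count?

Plurality first-place counts: Juno 12, Lumen 20, Kestrel 2 → Lumen.
Borda totals: Juno 34, Lumen 43, Kestrel 25 → Lumen.

Lumen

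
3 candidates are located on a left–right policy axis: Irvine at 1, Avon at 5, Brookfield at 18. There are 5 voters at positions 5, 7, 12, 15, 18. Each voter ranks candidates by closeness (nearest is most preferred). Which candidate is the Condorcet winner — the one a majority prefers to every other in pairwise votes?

Brookfield

With single-peaked preferences on a line, the Condorcet winner is the candidate closest to the median voter.
The median voter (position 12) is closest to Brookfield at 18.
Check: Brookfield vs Avon — voters closer to Brookfield: 3 of 5.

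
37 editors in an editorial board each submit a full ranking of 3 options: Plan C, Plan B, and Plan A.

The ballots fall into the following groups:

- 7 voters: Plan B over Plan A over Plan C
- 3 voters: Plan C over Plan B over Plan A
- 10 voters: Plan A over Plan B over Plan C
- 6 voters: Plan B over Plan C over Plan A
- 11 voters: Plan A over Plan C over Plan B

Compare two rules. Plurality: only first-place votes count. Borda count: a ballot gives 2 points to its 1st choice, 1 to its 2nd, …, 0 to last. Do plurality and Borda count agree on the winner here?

Yes

Plurality first-place counts: Plan C 3, Plan B 13, Plan A 21 → Plan A.
Borda totals: Plan C 23, Plan B 39, Plan A 49 → Plan A.
The two rules agree on Plan A.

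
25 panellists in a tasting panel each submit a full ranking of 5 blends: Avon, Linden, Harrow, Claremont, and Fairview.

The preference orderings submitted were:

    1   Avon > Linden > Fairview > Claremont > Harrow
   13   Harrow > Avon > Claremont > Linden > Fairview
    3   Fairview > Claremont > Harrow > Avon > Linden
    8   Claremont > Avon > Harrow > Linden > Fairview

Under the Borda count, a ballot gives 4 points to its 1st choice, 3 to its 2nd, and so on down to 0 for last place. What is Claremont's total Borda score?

68

Borda scores:
  Avon: 4 + 13·3 + 3·1 + 8·3 = 70
  Linden: 3 + 13·1 + 3·0 + 8·1 = 24
  Harrow: 0 + 13·4 + 3·2 + 8·2 = 74
  Claremont: 1 + 13·2 + 3·3 + 8·4 = 68
  Fairview: 2 + 13·0 + 3·4 + 8·0 = 14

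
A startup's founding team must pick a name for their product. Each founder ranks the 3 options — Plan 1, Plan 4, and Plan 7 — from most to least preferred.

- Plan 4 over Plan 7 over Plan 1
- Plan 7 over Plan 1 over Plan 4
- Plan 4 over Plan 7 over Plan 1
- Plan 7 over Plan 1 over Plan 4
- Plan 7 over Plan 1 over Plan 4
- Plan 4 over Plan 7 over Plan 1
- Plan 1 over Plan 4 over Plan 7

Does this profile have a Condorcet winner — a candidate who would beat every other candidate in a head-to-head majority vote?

Head-to-head results (7 voters total):
Plan 1 vs Plan 4: Plan 1 wins 4–3.
Plan 1 vs Plan 7: Plan 7 wins 6–1.
Plan 4 vs Plan 7: Plan 4 wins 4–3.
No candidate beats all others: Plan 1 beats Plan 4 beats Plan 7 beats Plan 1, a majority cycle.

No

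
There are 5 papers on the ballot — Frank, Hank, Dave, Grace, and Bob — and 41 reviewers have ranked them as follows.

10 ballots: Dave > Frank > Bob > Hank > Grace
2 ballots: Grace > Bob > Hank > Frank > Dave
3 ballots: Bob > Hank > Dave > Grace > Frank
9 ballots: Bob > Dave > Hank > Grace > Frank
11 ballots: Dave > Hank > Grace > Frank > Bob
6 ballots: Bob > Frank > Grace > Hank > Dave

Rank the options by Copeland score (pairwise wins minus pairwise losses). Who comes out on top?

Pairwise results:
  Frank vs Hank: Hank wins 25–16.
  Frank vs Dave: Dave wins 33–8.
  Frank vs Grace: Grace wins 25–16.
  Frank vs Bob: Frank wins 21–20.
  Hank vs Dave: Dave wins 30–11.
  Hank vs Grace: Hank wins 33–8.
  Hank vs Bob: Bob wins 30–11.
  Dave vs Grace: Dave wins 33–8.
  Dave vs Bob: Dave wins 21–20.
  Grace vs Bob: Bob wins 28–13.
Copeland scores (wins − losses):
  Frank: 1 − 3 = -2
  Hank: 2 − 2 = 0
  Dave: 4 − 0 = 4
  Grace: 1 − 3 = -2
  Bob: 2 − 2 = 0
Dave has the best Copeland score.

Dave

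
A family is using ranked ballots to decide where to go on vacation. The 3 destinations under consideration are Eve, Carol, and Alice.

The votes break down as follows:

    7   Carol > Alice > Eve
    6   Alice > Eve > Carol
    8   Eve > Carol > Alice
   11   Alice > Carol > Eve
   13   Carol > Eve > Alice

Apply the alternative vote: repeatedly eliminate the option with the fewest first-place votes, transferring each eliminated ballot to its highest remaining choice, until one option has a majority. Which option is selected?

Carol

Round 1: Carol 20, Alice 17, Eve 8. Eve has the fewest and is eliminated.
Round 2: Carol 28, Alice 17. Carol has a majority.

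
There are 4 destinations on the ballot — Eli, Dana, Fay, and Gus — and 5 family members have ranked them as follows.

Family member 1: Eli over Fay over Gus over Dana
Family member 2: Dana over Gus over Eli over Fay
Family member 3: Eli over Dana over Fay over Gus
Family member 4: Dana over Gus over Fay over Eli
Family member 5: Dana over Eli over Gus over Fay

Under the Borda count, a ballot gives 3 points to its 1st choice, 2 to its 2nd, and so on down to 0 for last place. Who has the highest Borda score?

Dana

Borda scores:
  Eli: 3 + 1 + 3 + 0 + 2 = 9
  Dana: 0 + 3 + 2 + 3 + 3 = 11
  Fay: 2 + 0 + 1 + 1 + 0 = 4
  Gus: 1 + 2 + 0 + 2 + 1 = 6
Dana has the highest total.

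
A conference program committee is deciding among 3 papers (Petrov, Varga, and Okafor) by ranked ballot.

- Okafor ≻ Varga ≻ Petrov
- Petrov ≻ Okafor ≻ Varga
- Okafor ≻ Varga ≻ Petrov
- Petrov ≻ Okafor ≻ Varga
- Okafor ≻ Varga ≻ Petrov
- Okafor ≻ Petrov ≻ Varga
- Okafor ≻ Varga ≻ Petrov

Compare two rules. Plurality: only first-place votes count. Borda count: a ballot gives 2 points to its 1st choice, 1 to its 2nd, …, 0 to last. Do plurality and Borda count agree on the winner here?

Yes

Plurality first-place counts: Petrov 2, Varga 0, Okafor 5 → Okafor.
Borda totals: Petrov 5, Varga 4, Okafor 12 → Okafor.
The two rules agree on Okafor.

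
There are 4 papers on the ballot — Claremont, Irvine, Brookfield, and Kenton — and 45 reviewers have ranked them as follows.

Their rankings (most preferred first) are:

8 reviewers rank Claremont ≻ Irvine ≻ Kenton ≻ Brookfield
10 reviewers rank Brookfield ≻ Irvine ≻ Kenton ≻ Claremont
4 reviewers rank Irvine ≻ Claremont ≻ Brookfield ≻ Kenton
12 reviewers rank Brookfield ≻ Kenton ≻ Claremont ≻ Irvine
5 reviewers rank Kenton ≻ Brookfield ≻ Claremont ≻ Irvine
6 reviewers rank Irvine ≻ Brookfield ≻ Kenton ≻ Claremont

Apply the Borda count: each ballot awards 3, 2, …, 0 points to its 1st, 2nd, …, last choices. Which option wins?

Borda scores:
  Claremont: 8·3 + 10·0 + 4·2 + 12·1 + 5·1 + 6·0 = 49
  Irvine: 8·2 + 10·2 + 4·3 + 12·0 + 5·0 + 6·3 = 66
  Brookfield: 8·0 + 10·3 + 4·1 + 12·3 + 5·2 + 6·2 = 92
  Kenton: 8·1 + 10·1 + 4·0 + 12·2 + 5·3 + 6·1 = 63
Brookfield has the highest total.

Brookfield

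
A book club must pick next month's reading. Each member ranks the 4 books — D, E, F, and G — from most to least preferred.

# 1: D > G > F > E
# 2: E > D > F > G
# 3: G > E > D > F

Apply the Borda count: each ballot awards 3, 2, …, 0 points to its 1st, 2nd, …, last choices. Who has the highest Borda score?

D

Borda scores:
  D: 3 + 2 + 1 = 6
  E: 0 + 3 + 2 = 5
  F: 1 + 1 + 0 = 2
  G: 2 + 0 + 3 = 5
D has the highest total.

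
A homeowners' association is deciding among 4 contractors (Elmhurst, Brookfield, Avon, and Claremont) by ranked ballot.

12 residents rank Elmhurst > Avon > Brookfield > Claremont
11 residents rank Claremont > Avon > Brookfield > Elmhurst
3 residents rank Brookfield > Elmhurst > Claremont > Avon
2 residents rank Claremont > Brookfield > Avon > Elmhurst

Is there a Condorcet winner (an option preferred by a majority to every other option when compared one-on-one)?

No

Head-to-head results (28 voters total):
Elmhurst vs Brookfield: Brookfield wins 16–12.
Elmhurst vs Avon: Elmhurst wins 15–13.
Elmhurst vs Claremont: Elmhurst wins 15–13.
Brookfield vs Avon: Avon wins 23–5.
Brookfield vs Claremont: Brookfield wins 15–13.
Avon vs Claremont: Claremont wins 16–12.
No candidate beats all others: Elmhurst beats Avon beats Brookfield beats Elmhurst, a majority cycle.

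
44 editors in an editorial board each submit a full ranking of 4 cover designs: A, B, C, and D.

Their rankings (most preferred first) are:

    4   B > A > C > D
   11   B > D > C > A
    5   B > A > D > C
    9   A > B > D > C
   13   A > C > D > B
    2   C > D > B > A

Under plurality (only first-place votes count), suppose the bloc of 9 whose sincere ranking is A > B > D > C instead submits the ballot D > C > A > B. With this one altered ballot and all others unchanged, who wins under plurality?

B

First-place totals with the altered ballot: A 13, B 20, C 2, D 9.
The switch changes the winner from A to B.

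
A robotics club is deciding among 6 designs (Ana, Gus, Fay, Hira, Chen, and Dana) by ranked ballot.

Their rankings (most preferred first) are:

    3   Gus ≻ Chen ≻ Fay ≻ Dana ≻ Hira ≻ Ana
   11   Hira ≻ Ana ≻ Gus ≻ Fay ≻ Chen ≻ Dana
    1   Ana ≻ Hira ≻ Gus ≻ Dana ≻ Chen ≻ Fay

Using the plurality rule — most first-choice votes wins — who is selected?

First-place vote totals:
  Ana: 1
  Gus: 3
  Fay: 0
  Hira: 11
  Chen: 0
  Dana: 0
Hira has the most first-place votes.

Hira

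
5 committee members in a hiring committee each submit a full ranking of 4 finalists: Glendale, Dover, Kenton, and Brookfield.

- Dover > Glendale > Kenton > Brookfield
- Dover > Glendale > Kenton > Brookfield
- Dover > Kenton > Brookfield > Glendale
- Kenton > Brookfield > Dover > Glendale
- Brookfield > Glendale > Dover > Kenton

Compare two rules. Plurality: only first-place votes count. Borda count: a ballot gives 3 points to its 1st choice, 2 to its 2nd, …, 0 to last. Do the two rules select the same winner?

Yes

Plurality first-place counts: Glendale 0, Dover 3, Kenton 1, Brookfield 1 → Dover.
Borda totals: Glendale 6, Dover 11, Kenton 7, Brookfield 6 → Dover.
The two rules agree on Dover.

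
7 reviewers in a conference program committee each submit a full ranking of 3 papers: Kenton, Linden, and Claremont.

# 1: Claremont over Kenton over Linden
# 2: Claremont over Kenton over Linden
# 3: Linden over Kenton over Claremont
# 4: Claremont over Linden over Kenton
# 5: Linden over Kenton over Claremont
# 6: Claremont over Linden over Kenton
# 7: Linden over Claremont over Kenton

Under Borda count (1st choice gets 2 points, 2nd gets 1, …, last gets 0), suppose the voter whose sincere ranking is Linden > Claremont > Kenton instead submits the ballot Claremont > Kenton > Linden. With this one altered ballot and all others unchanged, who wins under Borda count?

Borda totals with the altered ballot: Kenton 5, Linden 6, Claremont 10.
The winner is unchanged: still Claremont.

Claremont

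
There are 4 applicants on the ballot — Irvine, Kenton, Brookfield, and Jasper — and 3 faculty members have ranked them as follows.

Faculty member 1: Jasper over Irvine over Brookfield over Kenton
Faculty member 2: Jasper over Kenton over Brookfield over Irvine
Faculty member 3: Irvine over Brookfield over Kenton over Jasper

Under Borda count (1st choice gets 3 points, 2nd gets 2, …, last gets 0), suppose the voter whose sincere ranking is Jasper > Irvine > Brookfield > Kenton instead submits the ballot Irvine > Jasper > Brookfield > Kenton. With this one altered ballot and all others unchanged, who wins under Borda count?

Borda totals with the altered ballot: Irvine 6, Kenton 3, Brookfield 4, Jasper 5.
The switch changes the winner from Jasper to Irvine.

Irvine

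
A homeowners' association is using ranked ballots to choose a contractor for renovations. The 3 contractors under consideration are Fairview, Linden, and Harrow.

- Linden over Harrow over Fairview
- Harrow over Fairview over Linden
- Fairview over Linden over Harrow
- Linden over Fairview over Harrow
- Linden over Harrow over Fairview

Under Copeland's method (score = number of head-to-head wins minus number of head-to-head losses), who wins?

Pairwise results:
  Fairview vs Linden: Linden wins 3–2.
  Fairview vs Harrow: Harrow wins 3–2.
  Linden vs Harrow: Linden wins 4–1.
Copeland scores (wins − losses):
  Fairview: 0 − 2 = -2
  Linden: 2 − 0 = 2
  Harrow: 1 − 1 = 0
Linden has the best Copeland score.

Linden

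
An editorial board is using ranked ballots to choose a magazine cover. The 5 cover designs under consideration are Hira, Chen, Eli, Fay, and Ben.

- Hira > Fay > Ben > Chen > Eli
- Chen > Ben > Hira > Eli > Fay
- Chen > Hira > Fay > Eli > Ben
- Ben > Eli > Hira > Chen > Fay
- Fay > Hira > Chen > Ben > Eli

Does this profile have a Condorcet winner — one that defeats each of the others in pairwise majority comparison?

Head-to-head results (5 voters total):
Hira vs Chen: Hira wins 3–2.
Hira vs Eli: Hira wins 4–1.
Hira vs Fay: Hira wins 4–1.
Hira vs Ben: Hira wins 3–2.
Chen vs Eli: Chen wins 4–1.
Chen vs Fay: Chen wins 3–2.
Chen vs Ben: Chen wins 3–2.
Eli vs Fay: Fay wins 3–2.
Eli vs Ben: Ben wins 4–1.
Fay vs Ben: Fay wins 3–2.
Hira beats each rival — Chen (3–2), Eli (4–1), Fay (4–1), Ben (3–2) — so Hira is the Condorcet winner.

Yes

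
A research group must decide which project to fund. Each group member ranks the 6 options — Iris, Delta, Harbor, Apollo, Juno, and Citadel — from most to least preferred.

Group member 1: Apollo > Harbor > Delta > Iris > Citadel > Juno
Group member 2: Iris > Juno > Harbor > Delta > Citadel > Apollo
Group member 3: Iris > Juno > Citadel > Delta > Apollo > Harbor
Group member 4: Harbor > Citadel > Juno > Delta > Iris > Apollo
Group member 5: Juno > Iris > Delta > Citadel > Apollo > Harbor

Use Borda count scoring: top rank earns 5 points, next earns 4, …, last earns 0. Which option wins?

Iris

Borda scores:
  Iris: 2 + 5 + 5 + 1 + 4 = 17
  Delta: 3 + 2 + 2 + 2 + 3 = 12
  Harbor: 4 + 3 + 0 + 5 + 0 = 12
  Apollo: 5 + 0 + 1 + 0 + 1 = 7
  Juno: 0 + 4 + 4 + 3 + 5 = 16
  Citadel: 1 + 1 + 3 + 4 + 2 = 11
Iris has the highest total.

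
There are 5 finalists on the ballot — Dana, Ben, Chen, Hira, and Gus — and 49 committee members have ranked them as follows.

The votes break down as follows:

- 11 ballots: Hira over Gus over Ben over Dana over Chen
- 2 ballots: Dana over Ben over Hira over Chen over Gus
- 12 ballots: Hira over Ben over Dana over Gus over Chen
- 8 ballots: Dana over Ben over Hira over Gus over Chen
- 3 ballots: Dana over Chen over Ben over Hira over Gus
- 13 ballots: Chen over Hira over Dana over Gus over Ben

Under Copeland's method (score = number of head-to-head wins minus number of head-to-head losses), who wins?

Hira

Pairwise results:
  Dana vs Ben: Dana wins 26–23.
  Dana vs Chen: Dana wins 36–13.
  Dana vs Hira: Hira wins 36–13.
  Dana vs Gus: Dana wins 38–11.
  Ben vs Chen: Ben wins 33–16.
  Ben vs Hira: Hira wins 36–13.
  Ben vs Gus: Ben wins 25–24.
  Chen vs Hira: Hira wins 33–16.
  Chen vs Gus: Gus wins 31–18.
  Hira vs Gus: Hira wins 49–0.
Copeland scores (wins − losses):
  Dana: 3 − 1 = 2
  Ben: 2 − 2 = 0
  Chen: 0 − 4 = -4
  Hira: 4 − 0 = 4
  Gus: 1 − 3 = -2
Hira has the best Copeland score.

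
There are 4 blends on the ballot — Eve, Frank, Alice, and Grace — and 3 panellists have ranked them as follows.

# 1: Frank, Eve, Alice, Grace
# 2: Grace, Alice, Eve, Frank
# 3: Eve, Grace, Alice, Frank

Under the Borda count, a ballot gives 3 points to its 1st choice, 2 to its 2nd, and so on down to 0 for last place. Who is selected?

Eve

Borda scores:
  Eve: 2 + 1 + 3 = 6
  Frank: 3 + 0 + 0 = 3
  Alice: 1 + 2 + 1 = 4
  Grace: 0 + 3 + 2 = 5
Eve has the highest total.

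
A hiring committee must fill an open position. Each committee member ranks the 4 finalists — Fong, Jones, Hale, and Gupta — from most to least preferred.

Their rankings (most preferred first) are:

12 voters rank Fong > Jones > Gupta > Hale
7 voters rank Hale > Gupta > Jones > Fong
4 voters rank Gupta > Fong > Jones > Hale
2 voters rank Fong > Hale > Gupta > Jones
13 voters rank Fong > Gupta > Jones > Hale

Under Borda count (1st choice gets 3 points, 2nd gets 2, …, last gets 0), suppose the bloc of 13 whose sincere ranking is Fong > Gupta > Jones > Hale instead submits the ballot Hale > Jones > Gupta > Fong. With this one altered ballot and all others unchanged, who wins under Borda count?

Hale

Borda totals with the altered ballot: Fong 50, Jones 61, Hale 64, Gupta 53.
The switch changes the winner from Fong to Hale.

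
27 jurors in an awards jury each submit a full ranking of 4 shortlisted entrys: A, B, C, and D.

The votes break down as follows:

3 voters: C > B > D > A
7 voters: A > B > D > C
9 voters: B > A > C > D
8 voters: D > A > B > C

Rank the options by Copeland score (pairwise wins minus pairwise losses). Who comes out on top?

Pairwise results:
  A vs B: A wins 15–12.
  A vs C: A wins 24–3.
  A vs D: A wins 16–11.
  B vs C: B wins 24–3.
  B vs D: B wins 19–8.
  C vs D: D wins 15–12.
Copeland scores (wins − losses):
  A: 3 − 0 = 3
  B: 2 − 1 = 1
  C: 0 − 3 = -3
  D: 1 − 2 = -1
A has the best Copeland score.

A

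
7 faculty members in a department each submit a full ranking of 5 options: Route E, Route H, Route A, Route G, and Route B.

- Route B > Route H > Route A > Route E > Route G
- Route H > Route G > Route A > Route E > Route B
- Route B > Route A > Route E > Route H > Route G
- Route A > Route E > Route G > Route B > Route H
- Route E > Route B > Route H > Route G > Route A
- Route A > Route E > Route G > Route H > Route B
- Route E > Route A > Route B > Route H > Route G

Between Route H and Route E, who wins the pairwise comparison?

Ballots ranking Route H above Route E: 2.
Ballots ranking Route E above Route H: 5.
Route E wins the head-to-head, 5–2.

Route E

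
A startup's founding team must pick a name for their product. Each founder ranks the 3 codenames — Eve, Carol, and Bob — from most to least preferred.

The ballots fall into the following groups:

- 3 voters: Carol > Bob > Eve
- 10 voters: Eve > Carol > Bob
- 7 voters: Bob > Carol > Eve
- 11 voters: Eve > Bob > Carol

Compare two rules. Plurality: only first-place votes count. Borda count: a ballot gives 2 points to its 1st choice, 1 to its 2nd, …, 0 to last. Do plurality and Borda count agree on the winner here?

Yes

Plurality first-place counts: Eve 21, Carol 3, Bob 7 → Eve.
Borda totals: Eve 42, Carol 23, Bob 28 → Eve.
The two rules agree on Eve.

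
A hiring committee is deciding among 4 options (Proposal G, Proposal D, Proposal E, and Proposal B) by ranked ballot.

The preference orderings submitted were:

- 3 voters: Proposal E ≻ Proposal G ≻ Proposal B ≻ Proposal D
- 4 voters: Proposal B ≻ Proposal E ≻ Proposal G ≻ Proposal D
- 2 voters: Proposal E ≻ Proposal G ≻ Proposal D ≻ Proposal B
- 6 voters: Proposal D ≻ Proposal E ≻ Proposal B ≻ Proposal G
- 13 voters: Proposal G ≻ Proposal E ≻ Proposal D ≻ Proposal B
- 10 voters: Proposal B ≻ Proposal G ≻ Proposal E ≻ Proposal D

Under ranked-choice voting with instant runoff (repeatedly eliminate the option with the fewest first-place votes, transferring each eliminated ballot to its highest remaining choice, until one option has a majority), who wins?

Round 1: Proposal B 14, Proposal G 13, Proposal D 6, Proposal E 5. Proposal E has the fewest and is eliminated.
Round 2: Proposal G 18, Proposal B 14, Proposal D 6. Proposal D has the fewest and is eliminated.
Round 3: Proposal B 20, Proposal G 18. Proposal B has a majority.

Proposal B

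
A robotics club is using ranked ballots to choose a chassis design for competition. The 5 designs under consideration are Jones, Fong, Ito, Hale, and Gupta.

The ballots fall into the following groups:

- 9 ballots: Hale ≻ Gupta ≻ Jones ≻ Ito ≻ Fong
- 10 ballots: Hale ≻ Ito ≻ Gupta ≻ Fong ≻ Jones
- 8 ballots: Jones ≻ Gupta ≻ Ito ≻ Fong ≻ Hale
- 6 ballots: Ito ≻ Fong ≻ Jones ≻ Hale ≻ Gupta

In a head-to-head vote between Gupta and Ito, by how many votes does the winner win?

Ballots ranking Gupta above Ito: 9+8 = 17.
Ballots ranking Ito above Gupta: 10+6 = 16.
Gupta wins 17–16, a margin of 1.

1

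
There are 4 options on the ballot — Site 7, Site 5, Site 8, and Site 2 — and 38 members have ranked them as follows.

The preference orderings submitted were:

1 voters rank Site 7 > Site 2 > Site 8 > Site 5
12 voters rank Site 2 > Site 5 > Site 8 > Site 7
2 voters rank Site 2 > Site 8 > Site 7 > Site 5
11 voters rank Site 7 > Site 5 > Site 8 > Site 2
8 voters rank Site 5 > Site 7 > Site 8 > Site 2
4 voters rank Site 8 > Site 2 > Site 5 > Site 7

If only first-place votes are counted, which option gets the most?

Site 2

First-place vote totals:
  Site 7: 12
  Site 5: 8
  Site 8: 4
  Site 2: 14
Site 2 has the most first-place votes.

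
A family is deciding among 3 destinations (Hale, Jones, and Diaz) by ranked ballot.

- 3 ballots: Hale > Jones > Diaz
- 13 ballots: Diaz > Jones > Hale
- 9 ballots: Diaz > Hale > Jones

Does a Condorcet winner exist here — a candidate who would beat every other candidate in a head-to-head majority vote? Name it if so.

Diaz

Head-to-head results (25 voters total):
Hale vs Jones: Jones wins 13–12.
Hale vs Diaz: Diaz wins 22–3.
Jones vs Diaz: Diaz wins 22–3.
Diaz beats each rival — Hale (22–3), Jones (22–3) — so Diaz is the Condorcet winner.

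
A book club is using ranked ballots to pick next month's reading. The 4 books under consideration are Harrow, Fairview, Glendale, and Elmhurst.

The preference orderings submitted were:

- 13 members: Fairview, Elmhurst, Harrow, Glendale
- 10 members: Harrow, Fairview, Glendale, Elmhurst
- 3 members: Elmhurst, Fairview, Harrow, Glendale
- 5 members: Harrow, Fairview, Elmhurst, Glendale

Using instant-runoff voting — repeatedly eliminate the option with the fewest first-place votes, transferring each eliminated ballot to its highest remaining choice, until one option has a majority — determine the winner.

Round 1: Harrow 15, Fairview 13, Elmhurst 3, Glendale 0. Glendale has the fewest and is eliminated.
Round 2: Harrow 15, Fairview 13, Elmhurst 3. Elmhurst has the fewest and is eliminated.
Round 3: Fairview 16, Harrow 15. Fairview has a majority.

Fairview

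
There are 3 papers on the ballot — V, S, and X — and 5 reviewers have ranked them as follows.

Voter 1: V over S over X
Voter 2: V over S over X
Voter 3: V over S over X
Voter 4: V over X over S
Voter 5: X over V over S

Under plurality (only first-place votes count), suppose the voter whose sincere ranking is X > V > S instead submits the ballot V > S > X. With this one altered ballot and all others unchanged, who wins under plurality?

First-place totals with the altered ballot: V 5, S 0, X 0.
The winner is unchanged: still V.

V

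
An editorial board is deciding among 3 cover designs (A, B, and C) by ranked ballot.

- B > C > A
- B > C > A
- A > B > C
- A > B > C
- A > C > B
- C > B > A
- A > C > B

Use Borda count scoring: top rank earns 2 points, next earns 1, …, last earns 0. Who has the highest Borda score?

Borda scores:
  A: 0 + 0 + 2 + 2 + 2 + 0 + 2 = 8
  B: 2 + 2 + 1 + 1 + 0 + 1 + 0 = 7
  C: 1 + 1 + 0 + 0 + 1 + 2 + 1 = 6
A has the highest total.

A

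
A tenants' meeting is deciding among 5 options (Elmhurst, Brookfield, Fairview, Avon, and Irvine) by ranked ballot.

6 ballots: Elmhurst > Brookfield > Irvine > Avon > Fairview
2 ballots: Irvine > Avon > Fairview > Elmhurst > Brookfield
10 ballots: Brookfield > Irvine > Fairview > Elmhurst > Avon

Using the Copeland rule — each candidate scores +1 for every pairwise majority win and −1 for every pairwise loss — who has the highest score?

Pairwise results:
  Elmhurst vs Brookfield: Brookfield wins 10–8.
  Elmhurst vs Fairview: Fairview wins 12–6.
  Elmhurst vs Avon: Elmhurst wins 16–2.
  Elmhurst vs Irvine: Irvine wins 12–6.
  Brookfield vs Fairview: Brookfield wins 16–2.
  Brookfield vs Avon: Brookfield wins 16–2.
  Brookfield vs Irvine: Brookfield wins 16–2.
  Fairview vs Avon: Fairview wins 10–8.
  Fairview vs Irvine: Irvine wins 18–0.
  Avon vs Irvine: Irvine wins 18–0.
Copeland scores (wins − losses):
  Elmhurst: 1 − 3 = -2
  Brookfield: 4 − 0 = 4
  Fairview: 2 − 2 = 0
  Avon: 0 − 4 = -4
  Irvine: 3 − 1 = 2
Brookfield has the best Copeland score.

Brookfield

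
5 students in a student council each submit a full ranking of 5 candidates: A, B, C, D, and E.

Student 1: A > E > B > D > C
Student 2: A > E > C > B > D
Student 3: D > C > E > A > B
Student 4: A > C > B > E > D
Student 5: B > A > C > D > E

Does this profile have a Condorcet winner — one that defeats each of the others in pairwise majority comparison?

Yes

Head-to-head results (5 voters total):
A vs B: A wins 4–1.
A vs C: A wins 4–1.
A vs D: A wins 4–1.
A vs E: A wins 4–1.
B vs C: C wins 3–2.
B vs D: B wins 4–1.
B vs E: E wins 3–2.
C vs D: C wins 3–2.
C vs E: C wins 3–2.
D vs E: E wins 3–2.
A beats each rival — B (4–1), C (4–1), D (4–1), E (4–1) — so A is the Condorcet winner.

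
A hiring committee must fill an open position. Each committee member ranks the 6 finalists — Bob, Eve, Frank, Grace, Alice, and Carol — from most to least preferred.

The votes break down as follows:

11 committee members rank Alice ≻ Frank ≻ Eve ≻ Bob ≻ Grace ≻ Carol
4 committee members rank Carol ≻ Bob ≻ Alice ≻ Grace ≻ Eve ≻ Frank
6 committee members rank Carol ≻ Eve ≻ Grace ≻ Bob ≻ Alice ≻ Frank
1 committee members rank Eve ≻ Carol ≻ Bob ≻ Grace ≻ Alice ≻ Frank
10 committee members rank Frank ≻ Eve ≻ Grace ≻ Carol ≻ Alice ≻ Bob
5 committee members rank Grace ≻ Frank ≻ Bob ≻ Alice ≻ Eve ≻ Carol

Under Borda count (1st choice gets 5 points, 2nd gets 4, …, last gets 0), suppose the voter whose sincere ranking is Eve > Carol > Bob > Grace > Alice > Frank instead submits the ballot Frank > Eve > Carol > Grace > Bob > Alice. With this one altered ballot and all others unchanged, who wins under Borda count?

Borda totals with the altered ballot: Bob 66, Eve 110, Frank 119, Grace 94, Alice 93, Carol 73.
The winner is unchanged: still Frank.

Frank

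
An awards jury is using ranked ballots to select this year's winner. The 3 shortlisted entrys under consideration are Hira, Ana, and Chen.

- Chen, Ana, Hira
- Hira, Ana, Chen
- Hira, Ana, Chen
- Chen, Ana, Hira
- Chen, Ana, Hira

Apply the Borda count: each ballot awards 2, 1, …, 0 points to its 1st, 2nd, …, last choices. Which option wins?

Borda scores:
  Hira: 0 + 2 + 2 + 0 + 0 = 4
  Ana: 1 + 1 + 1 + 1 + 1 = 5
  Chen: 2 + 0 + 0 + 2 + 2 = 6
Chen has the highest total.

Chen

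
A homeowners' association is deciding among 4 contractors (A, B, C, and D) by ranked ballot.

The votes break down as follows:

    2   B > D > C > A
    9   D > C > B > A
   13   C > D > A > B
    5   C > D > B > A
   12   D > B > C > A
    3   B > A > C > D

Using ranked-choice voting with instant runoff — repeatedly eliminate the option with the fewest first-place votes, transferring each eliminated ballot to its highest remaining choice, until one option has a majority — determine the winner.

Round 1: D 21, C 18, B 5, A 0. A has the fewest and is eliminated.
Round 2: D 21, C 18, B 5. B has the fewest and is eliminated.
Round 3: D 23, C 21. D has a majority.

D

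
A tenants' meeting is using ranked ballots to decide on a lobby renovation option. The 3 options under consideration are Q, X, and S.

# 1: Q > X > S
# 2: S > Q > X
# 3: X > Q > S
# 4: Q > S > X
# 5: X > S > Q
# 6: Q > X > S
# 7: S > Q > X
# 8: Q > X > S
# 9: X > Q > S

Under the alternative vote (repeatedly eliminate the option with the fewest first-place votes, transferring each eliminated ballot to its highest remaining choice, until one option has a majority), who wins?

Round 1: Q 4, X 3, S 2. S has the fewest and is eliminated.
Round 2: Q 6, X 3. Q has a majority.

Q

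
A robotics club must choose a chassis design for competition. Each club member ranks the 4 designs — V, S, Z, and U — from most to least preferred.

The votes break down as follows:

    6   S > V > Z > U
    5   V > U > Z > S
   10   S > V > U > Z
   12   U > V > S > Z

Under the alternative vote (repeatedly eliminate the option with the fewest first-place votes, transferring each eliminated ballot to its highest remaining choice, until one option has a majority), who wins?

U

Round 1: S 16, U 12, V 5, Z 0. Z has the fewest and is eliminated.
Round 2: S 16, U 12, V 5. V has the fewest and is eliminated.
Round 3: U 17, S 16. U has a majority.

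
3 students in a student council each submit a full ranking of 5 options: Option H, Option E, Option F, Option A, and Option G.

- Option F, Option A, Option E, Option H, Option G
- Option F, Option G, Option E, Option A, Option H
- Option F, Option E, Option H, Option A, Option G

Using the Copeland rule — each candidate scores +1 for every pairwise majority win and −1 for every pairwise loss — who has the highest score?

Pairwise results:
  Option H vs Option E: Option E wins 3–0.
  Option H vs Option F: Option F wins 3–0.
  Option H vs Option A: Option A wins 2–1.
  Option H vs Option G: Option H wins 2–1.
  Option E vs Option F: Option F wins 3–0.
  Option E vs Option A: Option E wins 2–1.
  Option E vs Option G: Option E wins 2–1.
  Option F vs Option A: Option F wins 3–0.
  Option F vs Option G: Option F wins 3–0.
  Option A vs Option G: Option A wins 2–1.
Copeland scores (wins − losses):
  Option H: 1 − 3 = -2
  Option E: 3 − 1 = 2
  Option F: 4 − 0 = 4
  Option A: 2 − 2 = 0
  Option G: 0 − 4 = -4
Option F has the best Copeland score.

Option F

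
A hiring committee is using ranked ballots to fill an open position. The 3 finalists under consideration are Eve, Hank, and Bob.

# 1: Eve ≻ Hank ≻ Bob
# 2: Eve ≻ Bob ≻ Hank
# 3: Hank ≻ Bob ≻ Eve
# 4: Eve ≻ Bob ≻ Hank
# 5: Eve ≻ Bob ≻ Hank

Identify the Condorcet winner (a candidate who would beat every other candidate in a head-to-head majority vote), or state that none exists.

Eve

Head-to-head results (5 voters total):
Eve vs Hank: Eve wins 4–1.
Eve vs Bob: Eve wins 4–1.
Hank vs Bob: Bob wins 3–2.
Eve beats each rival — Hank (4–1), Bob (4–1) — so Eve is the Condorcet winner.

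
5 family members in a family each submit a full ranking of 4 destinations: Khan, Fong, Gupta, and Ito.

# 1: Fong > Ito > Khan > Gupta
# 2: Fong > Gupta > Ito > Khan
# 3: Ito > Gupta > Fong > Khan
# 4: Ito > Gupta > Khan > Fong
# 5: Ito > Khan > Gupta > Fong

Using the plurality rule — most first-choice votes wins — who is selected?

First-place vote totals:
  Khan: 0
  Fong: 2
  Gupta: 0
  Ito: 3
Ito has the most first-place votes.

Ito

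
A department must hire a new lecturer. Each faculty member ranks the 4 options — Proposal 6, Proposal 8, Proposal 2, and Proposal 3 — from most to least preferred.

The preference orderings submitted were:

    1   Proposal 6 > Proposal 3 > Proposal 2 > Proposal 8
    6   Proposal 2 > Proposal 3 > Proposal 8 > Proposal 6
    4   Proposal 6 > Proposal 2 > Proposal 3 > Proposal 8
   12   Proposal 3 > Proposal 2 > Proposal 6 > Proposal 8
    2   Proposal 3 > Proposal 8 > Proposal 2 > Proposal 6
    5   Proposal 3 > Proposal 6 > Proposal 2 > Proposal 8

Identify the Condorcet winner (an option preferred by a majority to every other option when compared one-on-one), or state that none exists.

Proposal 3

Head-to-head results (30 voters total):
Proposal 6 vs Proposal 8: Proposal 6 wins 22–8.
Proposal 6 vs Proposal 2: Proposal 2 wins 20–10.
Proposal 6 vs Proposal 3: Proposal 3 wins 25–5.
Proposal 8 vs Proposal 2: Proposal 2 wins 28–2.
Proposal 8 vs Proposal 3: Proposal 3 wins 30–0.
Proposal 2 vs Proposal 3: Proposal 3 wins 20–10.
Proposal 3 beats each rival — Proposal 6 (25–5), Proposal 8 (30–0), Proposal 2 (20–10) — so Proposal 3 is the Condorcet winner.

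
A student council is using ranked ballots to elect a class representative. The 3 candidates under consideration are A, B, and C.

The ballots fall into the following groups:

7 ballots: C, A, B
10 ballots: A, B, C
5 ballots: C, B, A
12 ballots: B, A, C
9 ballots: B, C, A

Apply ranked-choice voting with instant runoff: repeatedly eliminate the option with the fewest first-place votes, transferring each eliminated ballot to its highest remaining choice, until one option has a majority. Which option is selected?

Round 1: B 21, C 12, A 10. A has the fewest and is eliminated.
Round 2: B 31, C 12. B has a majority.

B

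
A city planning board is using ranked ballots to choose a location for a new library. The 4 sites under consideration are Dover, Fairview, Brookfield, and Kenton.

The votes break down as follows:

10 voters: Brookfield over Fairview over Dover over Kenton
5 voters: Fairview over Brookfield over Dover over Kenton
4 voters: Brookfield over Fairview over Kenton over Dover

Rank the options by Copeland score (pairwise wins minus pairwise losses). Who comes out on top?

Pairwise results:
  Dover vs Fairview: Fairview wins 19–0.
  Dover vs Brookfield: Brookfield wins 19–0.
  Dover vs Kenton: Dover wins 15–4.
  Fairview vs Brookfield: Brookfield wins 14–5.
  Fairview vs Kenton: Fairview wins 19–0.
  Brookfield vs Kenton: Brookfield wins 19–0.
Copeland scores (wins − losses):
  Dover: 1 − 2 = -1
  Fairview: 2 − 1 = 1
  Brookfield: 3 − 0 = 3
  Kenton: 0 − 3 = -3
Brookfield has the best Copeland score.

Brookfield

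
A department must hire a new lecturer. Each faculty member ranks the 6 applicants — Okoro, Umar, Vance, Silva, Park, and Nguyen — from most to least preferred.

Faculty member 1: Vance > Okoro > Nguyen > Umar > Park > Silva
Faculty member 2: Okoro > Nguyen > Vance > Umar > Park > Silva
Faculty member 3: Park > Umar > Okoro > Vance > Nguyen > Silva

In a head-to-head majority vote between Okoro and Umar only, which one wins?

Okoro

Ballots ranking Okoro above Umar: 2.
Ballots ranking Umar above Okoro: 1.
Okoro wins the head-to-head, 2–1.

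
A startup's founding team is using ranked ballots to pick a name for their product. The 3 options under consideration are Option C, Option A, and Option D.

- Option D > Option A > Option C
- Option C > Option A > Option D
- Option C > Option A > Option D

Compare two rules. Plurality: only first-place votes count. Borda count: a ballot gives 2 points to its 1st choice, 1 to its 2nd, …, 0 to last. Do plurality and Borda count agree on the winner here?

Plurality first-place counts: Option C 2, Option A 0, Option D 1 → Option C.
Borda totals: Option C 4, Option A 3, Option D 2 → Option C.
The two rules agree on Option C.

Yes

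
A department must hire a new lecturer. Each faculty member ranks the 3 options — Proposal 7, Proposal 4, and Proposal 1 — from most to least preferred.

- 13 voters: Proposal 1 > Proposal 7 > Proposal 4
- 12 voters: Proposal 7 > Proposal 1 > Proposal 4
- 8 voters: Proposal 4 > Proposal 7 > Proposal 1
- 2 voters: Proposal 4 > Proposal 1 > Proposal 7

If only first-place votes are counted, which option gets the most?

First-place vote totals:
  Proposal 7: 12
  Proposal 4: 10
  Proposal 1: 13
Proposal 1 has the most first-place votes.

Proposal 1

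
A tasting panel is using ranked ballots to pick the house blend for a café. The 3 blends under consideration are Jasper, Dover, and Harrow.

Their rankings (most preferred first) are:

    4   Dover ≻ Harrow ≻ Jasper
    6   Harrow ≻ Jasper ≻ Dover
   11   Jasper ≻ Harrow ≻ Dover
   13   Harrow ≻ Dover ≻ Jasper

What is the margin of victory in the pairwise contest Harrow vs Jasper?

Ballots ranking Harrow above Jasper: 4+6+13 = 23.
Ballots ranking Jasper above Harrow: 11.
Harrow wins 23–11, a margin of 12.

12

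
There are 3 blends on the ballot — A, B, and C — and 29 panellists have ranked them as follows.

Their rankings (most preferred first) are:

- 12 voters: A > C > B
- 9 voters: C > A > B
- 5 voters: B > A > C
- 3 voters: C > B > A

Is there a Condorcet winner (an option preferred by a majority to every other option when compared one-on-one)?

Yes

Head-to-head results (29 voters total):
A vs B: A wins 21–8.
A vs C: A wins 17–12.
B vs C: C wins 24–5.
A beats each rival — B (21–8), C (17–12) — so A is the Condorcet winner.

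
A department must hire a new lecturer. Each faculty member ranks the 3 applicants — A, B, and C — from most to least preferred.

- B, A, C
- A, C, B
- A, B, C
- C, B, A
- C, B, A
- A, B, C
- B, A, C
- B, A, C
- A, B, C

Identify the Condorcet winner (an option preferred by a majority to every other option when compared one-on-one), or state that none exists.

B

Head-to-head results (9 voters total):
A vs B: B wins 5–4.
A vs C: A wins 7–2.
B vs C: B wins 6–3.
B beats each rival — A (5–4), C (6–3) — so B is the Condorcet winner.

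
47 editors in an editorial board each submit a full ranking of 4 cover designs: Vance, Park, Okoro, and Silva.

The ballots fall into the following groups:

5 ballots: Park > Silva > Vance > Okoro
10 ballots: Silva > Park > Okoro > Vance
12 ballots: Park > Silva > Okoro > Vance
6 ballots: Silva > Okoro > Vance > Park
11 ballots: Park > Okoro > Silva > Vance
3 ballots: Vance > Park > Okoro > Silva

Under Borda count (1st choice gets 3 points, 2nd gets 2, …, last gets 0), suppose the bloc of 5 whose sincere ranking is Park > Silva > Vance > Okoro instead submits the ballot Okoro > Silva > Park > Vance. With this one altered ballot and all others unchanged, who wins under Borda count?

Park

Borda totals with the altered ballot: Vance 15, Park 100, Okoro 74, Silva 93.
The winner is unchanged: still Park.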